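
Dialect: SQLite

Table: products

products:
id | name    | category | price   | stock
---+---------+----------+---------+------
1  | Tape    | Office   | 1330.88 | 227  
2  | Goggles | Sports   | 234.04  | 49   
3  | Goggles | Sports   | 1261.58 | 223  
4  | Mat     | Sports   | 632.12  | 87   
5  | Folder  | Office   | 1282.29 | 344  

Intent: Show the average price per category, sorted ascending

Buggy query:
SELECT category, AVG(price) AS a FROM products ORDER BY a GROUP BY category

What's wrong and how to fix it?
Bug: ORDER BY appears before GROUP BY; SQL clause order requires GROUP BY first

Fix: Move ORDER BY to the end, after GROUP BY

Corrected query:
SELECT category, AVG(price) AS a FROM products GROUP BY category ORDER BY a

Result:
category | a         
---------+-----------
Sports   | 709.246667
Office   | 1306.585  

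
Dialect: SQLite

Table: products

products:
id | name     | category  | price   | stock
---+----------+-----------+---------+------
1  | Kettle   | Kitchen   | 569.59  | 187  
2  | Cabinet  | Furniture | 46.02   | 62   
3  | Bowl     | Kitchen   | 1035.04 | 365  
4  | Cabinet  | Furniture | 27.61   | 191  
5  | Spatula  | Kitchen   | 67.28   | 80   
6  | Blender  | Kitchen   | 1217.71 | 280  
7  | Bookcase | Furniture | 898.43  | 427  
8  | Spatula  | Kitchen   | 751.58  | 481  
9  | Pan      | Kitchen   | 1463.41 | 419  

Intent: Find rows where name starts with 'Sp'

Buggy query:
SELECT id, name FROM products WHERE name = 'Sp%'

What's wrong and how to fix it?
Bug: Wildcards only work with LIKE; '=' treats '%' as a literal character

Fix: Replace '=' with LIKE so 'Sp%' is treated as a pattern

Corrected query:
SELECT id, name FROM products WHERE name LIKE 'Sp%'

Result:
id | name   
---+--------
5  | Spatula
8  | Spatula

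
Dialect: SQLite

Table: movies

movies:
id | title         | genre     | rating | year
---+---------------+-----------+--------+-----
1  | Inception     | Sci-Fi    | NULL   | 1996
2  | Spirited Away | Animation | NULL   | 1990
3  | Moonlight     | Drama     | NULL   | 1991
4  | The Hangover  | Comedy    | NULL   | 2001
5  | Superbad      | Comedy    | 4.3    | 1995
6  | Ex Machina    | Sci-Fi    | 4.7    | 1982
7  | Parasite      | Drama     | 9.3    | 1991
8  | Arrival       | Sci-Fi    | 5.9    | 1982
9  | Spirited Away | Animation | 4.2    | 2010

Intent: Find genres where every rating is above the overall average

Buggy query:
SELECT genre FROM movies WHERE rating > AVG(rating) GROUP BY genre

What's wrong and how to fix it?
Bug: WHERE evaluates per row before aggregation, so AVG() is unavailable

Fix: Compute the overall average in a scalar subquery and compare each group's MIN against it in HAVING

Corrected query:
SELECT genre FROM movies GROUP BY genre HAVING MIN(rating) > (SELECT AVG(rating) FROM movies)

Result:
genre
-----
Drama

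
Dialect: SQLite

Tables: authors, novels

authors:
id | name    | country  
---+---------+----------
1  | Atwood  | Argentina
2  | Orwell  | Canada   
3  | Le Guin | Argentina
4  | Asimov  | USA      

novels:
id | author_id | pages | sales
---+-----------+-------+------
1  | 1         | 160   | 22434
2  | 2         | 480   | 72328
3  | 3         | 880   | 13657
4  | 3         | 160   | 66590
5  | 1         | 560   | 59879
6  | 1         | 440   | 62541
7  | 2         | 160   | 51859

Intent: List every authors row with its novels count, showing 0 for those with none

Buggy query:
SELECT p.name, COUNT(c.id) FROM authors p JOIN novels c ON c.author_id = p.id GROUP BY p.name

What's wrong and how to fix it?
Bug: An inner join excludes parents with zero children

Fix: Use LEFT JOIN so parents without children still appear (COUNT(c.id) gives 0)

Corrected query:
SELECT p.name, COUNT(c.id) FROM authors p LEFT JOIN novels c ON c.author_id = p.id GROUP BY p.name

Result:
name    | COUNT(c.id)
--------+------------
Asimov  | 0          
Atwood  | 3          
Le Guin | 2          
Orwell  | 2          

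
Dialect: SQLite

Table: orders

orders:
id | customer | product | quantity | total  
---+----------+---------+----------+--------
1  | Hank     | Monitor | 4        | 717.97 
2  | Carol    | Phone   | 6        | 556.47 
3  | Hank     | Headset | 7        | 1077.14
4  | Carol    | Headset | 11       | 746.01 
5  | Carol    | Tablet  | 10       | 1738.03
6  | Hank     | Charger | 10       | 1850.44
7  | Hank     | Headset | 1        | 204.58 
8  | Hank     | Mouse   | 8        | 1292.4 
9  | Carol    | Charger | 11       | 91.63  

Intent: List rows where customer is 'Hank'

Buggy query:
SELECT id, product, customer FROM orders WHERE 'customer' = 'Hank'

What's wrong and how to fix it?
Bug: 'customer' in single quotes is a string literal, not the column; the comparison is literal-vs-literal and never true

Fix: Reference the column as customer without single quotes

Corrected query:
SELECT id, product, customer FROM orders WHERE customer = 'Hank'

Result:
id | product | customer
---+---------+---------
1  | Monitor | Hank    
3  | Headset | Hank    
6  | Charger | Hank    
7  | Headset | Hank    
8  | Mouse   | Hank    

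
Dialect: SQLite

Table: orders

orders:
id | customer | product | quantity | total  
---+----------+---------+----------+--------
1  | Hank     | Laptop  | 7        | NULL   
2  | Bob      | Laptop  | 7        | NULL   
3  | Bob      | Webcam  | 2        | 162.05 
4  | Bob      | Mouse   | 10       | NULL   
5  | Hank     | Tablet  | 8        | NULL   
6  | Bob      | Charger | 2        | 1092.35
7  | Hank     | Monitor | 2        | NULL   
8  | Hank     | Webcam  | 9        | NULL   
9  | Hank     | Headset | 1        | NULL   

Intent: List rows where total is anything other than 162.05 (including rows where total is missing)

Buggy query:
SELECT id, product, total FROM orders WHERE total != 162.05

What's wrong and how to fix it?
Bug: Inequality against NULL is unknown, not true; rows with NULL are dropped

Fix: Handle NULL separately with IS NULL alongside the inequality

Corrected query:
SELECT id, product, total FROM orders WHERE total != 162.05 OR total IS NULL

Result:
id | product | total  
---+---------+--------
1  | Laptop  | NULL   
2  | Laptop  | NULL   
4  | Mouse   | NULL   
5  | Tablet  | NULL   
6  | Charger | 1092.35
7  | Monitor | NULL   
8  | Webcam  | NULL   
9  | Headset | NULL   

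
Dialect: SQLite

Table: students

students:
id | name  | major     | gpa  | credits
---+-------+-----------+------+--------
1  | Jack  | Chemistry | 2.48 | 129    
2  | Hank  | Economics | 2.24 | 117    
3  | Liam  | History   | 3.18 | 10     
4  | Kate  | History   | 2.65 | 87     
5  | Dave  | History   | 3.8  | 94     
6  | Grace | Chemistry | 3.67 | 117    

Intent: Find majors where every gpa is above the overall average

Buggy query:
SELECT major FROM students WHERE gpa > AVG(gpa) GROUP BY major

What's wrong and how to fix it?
Bug: WHERE evaluates per row before aggregation, so AVG() is unavailable

Fix: Compute the overall average in a scalar subquery and compare each group's MIN against it in HAVING

Corrected query:
SELECT major FROM students GROUP BY major HAVING MIN(gpa) > (SELECT AVG(gpa) FROM students)

Result:
(no rows)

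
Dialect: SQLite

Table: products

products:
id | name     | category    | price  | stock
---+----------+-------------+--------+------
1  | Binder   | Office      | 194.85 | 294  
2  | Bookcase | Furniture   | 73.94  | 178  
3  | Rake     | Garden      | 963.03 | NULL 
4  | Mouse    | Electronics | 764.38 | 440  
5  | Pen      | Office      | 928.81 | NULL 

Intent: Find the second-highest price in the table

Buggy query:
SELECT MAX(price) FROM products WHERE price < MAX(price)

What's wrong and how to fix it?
Bug: MAX(price) on the right of the comparison is an aggregate-in-WHERE error

Fix: Put the inner MAX in a scalar subquery

Corrected query:
SELECT MAX(price) FROM products WHERE price < (SELECT MAX(price) FROM products)

Result:
MAX(price)
----------
928.81    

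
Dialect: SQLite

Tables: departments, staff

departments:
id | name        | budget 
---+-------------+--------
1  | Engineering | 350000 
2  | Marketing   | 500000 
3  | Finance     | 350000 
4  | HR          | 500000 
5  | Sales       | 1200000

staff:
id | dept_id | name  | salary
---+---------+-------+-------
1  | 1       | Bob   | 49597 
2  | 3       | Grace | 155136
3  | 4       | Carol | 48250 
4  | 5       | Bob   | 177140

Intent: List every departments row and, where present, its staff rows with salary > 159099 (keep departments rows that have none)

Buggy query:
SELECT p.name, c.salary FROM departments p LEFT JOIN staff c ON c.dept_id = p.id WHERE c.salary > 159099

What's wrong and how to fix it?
Bug: A WHERE condition on the right-hand table after LEFT JOIN drops unmatched parents

Fix: Put 'c.salary > 159099' in the JOIN's ON clause instead of WHERE

Corrected query:
SELECT p.name, c.salary FROM departments p LEFT JOIN staff c ON c.dept_id = p.id AND c.salary > 159099

Result:
name        | salary
------------+-------
Engineering | NULL  
Marketing   | NULL  
Finance     | NULL  
HR          | NULL  
Sales       | 177140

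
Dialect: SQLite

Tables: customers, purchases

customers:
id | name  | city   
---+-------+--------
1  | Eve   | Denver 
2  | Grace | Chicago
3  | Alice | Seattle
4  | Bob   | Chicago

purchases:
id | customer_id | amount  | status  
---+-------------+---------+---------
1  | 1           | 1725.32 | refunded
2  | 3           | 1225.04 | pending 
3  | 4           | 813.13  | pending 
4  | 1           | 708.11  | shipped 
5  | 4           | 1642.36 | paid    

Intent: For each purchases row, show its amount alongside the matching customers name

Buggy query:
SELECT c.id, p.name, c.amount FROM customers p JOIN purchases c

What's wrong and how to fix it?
Bug: Missing join condition: each purchases row is matched to all customers rows instead of just its own

Fix: Specify the join condition linking the foreign key to the parent id

Corrected query:
SELECT c.id, p.name, c.amount FROM customers p JOIN purchases c ON c.customer_id = p.id

Result:
id | name  | amount 
---+-------+--------
1  | Eve   | 1725.32
2  | Alice | 1225.04
3  | Bob   | 813.13 
4  | Eve   | 708.11 
5  | Bob   | 1642.36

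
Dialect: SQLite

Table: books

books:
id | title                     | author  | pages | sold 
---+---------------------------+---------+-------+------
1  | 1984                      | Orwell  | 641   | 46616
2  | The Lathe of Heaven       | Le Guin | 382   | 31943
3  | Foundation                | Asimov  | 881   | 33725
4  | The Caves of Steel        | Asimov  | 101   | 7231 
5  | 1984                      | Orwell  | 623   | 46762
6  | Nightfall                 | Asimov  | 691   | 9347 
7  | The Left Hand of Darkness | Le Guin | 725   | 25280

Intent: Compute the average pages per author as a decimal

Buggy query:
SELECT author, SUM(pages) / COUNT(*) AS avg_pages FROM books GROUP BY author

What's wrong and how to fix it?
Bug: Both operands are integers, so '/' performs integer division and truncates

Fix: Cast one side to REAL so the division keeps the fractional part

Corrected query:
SELECT author, SUM(pages) * 1.0 / COUNT(*) AS avg_pages FROM books GROUP BY author

Result:
author  | avg_pages 
--------+-----------
Asimov  | 557.666667
Le Guin | 553.5     
Orwell  | 632       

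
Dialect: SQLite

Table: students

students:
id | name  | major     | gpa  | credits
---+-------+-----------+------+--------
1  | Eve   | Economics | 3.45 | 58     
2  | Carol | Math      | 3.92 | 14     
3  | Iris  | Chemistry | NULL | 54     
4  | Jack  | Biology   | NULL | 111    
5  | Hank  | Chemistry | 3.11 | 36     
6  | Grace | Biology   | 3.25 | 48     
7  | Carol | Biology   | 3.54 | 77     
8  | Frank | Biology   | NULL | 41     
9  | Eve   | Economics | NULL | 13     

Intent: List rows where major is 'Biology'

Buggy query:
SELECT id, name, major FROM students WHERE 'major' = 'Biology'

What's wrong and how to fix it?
Bug: 'major' in single quotes is a string literal, not the column; the comparison is literal-vs-literal and never true

Fix: Remove the quotes around the column name (or use double quotes for an identifier)

Corrected query:
SELECT id, name, major FROM students WHERE major = 'Biology'

Result:
id | name  | major  
---+-------+--------
4  | Jack  | Biology
6  | Grace | Biology
7  | Carol | Biology
8  | Frank | Biology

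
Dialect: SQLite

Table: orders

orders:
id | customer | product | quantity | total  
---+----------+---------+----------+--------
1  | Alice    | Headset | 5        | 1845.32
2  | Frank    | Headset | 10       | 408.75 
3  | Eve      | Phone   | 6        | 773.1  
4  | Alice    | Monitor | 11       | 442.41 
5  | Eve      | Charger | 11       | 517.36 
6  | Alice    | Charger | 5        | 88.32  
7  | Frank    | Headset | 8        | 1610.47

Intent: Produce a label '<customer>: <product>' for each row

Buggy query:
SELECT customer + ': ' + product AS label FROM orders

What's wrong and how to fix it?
Bug: '+' is numeric addition; on text columns SQLite converts them to 0 instead of concatenating

Fix: Replace + with || to concatenate text

Corrected query:
SELECT customer || ': ' || product AS label FROM orders

Result:
label         
--------------
Alice: Headset
Frank: Headset
Eve: Phone    
Alice: Monitor
Eve: Charger  
Alice: Charger
Frank: Headset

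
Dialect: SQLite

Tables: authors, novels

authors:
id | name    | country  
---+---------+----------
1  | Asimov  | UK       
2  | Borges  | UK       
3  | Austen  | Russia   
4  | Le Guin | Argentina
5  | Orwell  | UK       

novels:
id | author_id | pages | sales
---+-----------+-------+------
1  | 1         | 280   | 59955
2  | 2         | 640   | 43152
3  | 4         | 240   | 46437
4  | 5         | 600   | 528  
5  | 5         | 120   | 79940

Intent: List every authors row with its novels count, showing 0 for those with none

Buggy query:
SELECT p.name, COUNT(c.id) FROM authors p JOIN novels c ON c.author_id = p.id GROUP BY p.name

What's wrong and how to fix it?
Bug: INNER JOIN drops authors rows that have no matching novels rows

Fix: Switch to LEFT JOIN to retain unmatched parent rows

Corrected query:
SELECT p.name, COUNT(c.id) FROM authors p LEFT JOIN novels c ON c.author_id = p.id GROUP BY p.name

Result:
name    | COUNT(c.id)
--------+------------
Asimov  | 1          
Austen  | 0          
Borges  | 1          
Le Guin | 1          
Orwell  | 2          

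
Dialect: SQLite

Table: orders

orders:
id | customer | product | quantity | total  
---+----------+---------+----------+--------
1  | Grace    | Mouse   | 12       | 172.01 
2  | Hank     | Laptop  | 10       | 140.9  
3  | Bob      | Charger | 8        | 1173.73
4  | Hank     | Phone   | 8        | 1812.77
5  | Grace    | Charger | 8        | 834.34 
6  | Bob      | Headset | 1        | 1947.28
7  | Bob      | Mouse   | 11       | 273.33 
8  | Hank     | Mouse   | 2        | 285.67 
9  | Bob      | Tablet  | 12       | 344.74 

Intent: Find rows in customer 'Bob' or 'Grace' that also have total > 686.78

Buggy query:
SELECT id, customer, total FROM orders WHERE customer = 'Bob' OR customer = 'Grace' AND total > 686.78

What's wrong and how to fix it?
Bug: Without parentheses, AND is evaluated before OR, so the total filter only applies to the 'Grace' branch

Fix: Group the OR with parentheses (or use IN), then AND the threshold

Corrected query:
SELECT id, customer, total FROM orders WHERE (customer = 'Bob' OR customer = 'Grace') AND total > 686.78

Result:
id | customer | total  
---+----------+--------
3  | Bob      | 1173.73
5  | Grace    | 834.34 
6  | Bob      | 1947.28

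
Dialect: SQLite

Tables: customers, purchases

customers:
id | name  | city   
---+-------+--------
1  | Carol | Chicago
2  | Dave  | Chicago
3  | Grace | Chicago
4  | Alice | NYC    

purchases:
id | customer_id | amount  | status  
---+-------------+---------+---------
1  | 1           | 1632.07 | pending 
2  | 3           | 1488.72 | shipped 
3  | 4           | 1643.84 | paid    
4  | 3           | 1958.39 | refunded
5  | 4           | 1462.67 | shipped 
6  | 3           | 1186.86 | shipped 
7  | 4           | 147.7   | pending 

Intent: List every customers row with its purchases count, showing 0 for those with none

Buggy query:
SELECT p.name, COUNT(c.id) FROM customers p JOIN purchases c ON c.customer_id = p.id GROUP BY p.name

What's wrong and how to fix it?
Bug: INNER JOIN drops customers rows that have no matching purchases rows

Fix: Switch to LEFT JOIN to retain unmatched parent rows

Corrected query:
SELECT p.name, COUNT(c.id) FROM customers p LEFT JOIN purchases c ON c.customer_id = p.id GROUP BY p.name

Result:
name  | COUNT(c.id)
------+------------
Alice | 3          
Carol | 1          
Dave  | 0          
Grace | 3          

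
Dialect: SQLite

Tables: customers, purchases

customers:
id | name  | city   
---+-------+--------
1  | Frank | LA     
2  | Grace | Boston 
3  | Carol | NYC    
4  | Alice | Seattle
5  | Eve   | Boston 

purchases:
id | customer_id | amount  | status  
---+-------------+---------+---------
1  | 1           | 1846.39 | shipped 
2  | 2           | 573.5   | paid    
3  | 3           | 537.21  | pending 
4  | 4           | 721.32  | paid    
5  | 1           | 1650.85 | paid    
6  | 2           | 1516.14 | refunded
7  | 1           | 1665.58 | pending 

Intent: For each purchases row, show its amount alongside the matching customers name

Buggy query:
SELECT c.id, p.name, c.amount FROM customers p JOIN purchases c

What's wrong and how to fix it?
Bug: JOIN with no ON clause produces a cartesian product; every purchases row pairs with every customers row

Fix: Add ON c.customer_id = p.id to the JOIN

Corrected query:
SELECT c.id, p.name, c.amount FROM customers p JOIN purchases c ON c.customer_id = p.id

Result:
id | name  | amount 
---+-------+--------
1  | Frank | 1846.39
2  | Grace | 573.5  
3  | Carol | 537.21 
4  | Alice | 721.32 
5  | Frank | 1650.85
6  | Grace | 1516.14
7  | Frank | 1665.58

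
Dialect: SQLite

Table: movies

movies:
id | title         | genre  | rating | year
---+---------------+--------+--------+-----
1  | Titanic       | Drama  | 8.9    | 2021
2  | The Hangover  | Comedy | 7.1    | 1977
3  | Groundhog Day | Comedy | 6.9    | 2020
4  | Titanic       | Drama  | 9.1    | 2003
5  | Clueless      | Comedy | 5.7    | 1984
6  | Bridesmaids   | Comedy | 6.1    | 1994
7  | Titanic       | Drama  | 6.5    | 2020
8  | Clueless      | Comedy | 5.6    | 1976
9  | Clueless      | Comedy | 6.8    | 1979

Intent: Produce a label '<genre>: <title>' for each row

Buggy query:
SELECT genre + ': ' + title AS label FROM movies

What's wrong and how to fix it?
Bug: '+' is numeric addition; on text columns SQLite converts them to 0 instead of concatenating

Fix: Replace + with || to concatenate text

Corrected query:
SELECT genre || ': ' || title AS label FROM movies

Result:
label                
---------------------
Drama: Titanic       
Comedy: The Hangover 
Comedy: Groundhog Day
Drama: Titanic       
Comedy: Clueless     
Comedy: Bridesmaids  
Drama: Titanic       
Comedy: Clueless     
Comedy: Clueless     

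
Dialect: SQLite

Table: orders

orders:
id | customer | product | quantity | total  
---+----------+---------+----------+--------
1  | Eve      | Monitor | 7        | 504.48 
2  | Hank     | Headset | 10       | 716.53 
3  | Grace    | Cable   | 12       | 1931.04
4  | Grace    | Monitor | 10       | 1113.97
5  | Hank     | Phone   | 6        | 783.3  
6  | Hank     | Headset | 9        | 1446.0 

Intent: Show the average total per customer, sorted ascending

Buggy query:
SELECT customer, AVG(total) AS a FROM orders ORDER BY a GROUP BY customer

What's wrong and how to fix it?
Bug: ORDER BY appears before GROUP BY; SQL clause order requires GROUP BY first

Fix: Move ORDER BY to the end, after GROUP BY

Corrected query:
SELECT customer, AVG(total) AS a FROM orders GROUP BY customer ORDER BY a

Result:
customer | a         
---------+-----------
Eve      | 504.48    
Hank     | 981.943333
Grace    | 1522.505  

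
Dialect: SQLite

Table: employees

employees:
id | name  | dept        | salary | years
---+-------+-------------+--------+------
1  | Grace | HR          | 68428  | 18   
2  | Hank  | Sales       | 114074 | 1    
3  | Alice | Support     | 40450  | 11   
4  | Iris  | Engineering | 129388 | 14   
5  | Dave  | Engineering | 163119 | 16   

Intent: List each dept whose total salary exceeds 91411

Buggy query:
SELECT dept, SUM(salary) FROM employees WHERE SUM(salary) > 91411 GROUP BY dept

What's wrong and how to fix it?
Bug: SUM(salary) is an aggregate, but WHERE filters rows before aggregation

Fix: Move the aggregate condition to a HAVING clause

Corrected query:
SELECT dept, SUM(salary) FROM employees GROUP BY dept HAVING SUM(salary) > 91411

Result:
dept        | SUM(salary)
------------+------------
Engineering | 292507     
Sales       | 114074     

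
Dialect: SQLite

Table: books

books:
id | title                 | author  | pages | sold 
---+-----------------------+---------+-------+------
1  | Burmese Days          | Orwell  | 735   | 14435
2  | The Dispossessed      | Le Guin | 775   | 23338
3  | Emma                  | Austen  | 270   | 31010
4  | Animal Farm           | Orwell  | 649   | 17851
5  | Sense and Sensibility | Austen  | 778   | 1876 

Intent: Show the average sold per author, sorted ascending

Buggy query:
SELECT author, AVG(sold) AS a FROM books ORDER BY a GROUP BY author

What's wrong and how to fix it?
Bug: GROUP BY must precede ORDER BY

Fix: Reorder: SELECT … FROM … GROUP BY … ORDER BY …

Corrected query:
SELECT author, AVG(sold) AS a FROM books GROUP BY author ORDER BY a

Result:
author  | a    
--------+------
Orwell  | 16143
Austen  | 16443
Le Guin | 23338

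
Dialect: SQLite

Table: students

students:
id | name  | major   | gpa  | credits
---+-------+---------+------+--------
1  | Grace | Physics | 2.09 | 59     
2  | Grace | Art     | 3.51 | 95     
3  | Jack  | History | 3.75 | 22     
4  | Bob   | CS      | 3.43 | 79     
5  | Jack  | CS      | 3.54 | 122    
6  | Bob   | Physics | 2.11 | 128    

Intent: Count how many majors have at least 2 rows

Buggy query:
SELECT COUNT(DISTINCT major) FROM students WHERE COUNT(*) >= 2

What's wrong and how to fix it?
Bug: COUNT(*) cannot appear in WHERE; the per-group count doesn't exist yet

Fix: Use a subquery that GROUPs and filters with HAVING, then count its rows

Corrected query:
SELECT COUNT(*) FROM (SELECT major FROM students GROUP BY major HAVING COUNT(*) >= 2)

Result:
COUNT(*)
--------
2       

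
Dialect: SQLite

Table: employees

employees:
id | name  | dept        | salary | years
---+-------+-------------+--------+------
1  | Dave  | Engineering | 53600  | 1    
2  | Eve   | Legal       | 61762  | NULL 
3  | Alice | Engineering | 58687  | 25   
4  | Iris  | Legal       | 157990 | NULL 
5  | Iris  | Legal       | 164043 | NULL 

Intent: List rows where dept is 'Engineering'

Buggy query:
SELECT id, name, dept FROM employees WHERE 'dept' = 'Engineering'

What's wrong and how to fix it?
Bug: Single quotes denote string literals in SQL; the column name is being compared as a constant string

Fix: Reference the column as dept without single quotes

Corrected query:
SELECT id, name, dept FROM employees WHERE dept = 'Engineering'

Result:
id | name  | dept       
---+-------+------------
1  | Dave  | Engineering
3  | Alice | Engineering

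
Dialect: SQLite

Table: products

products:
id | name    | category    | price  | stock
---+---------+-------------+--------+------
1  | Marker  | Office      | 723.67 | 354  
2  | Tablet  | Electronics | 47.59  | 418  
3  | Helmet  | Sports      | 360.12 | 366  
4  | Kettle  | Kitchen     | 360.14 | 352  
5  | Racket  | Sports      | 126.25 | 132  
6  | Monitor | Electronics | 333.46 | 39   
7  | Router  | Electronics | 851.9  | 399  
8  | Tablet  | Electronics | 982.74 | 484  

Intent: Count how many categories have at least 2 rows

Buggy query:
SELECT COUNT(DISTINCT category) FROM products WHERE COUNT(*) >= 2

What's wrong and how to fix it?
Bug: COUNT(*) cannot appear in WHERE; the per-group count doesn't exist yet

Fix: Use a subquery that GROUPs and filters with HAVING, then count its rows

Corrected query:
SELECT COUNT(*) FROM (SELECT category FROM products GROUP BY category HAVING COUNT(*) >= 2)

Result:
COUNT(*)
--------
2       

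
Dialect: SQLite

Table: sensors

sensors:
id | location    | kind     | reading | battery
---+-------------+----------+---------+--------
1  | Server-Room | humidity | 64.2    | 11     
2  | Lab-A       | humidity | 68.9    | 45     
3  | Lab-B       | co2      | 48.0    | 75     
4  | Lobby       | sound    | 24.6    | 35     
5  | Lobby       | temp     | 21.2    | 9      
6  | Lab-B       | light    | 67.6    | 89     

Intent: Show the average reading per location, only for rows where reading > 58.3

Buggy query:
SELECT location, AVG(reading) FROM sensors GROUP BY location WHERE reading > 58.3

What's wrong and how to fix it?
Bug: Row-level WHERE must come before GROUP BY in the clause order

Fix: Place WHERE between FROM and GROUP BY

Corrected query:
SELECT location, AVG(reading) FROM sensors WHERE reading > 58.3 GROUP BY location

Result:
location    | AVG(reading)
------------+-------------
Lab-A       | 68.9        
Lab-B       | 67.6        
Server-Room | 64.2        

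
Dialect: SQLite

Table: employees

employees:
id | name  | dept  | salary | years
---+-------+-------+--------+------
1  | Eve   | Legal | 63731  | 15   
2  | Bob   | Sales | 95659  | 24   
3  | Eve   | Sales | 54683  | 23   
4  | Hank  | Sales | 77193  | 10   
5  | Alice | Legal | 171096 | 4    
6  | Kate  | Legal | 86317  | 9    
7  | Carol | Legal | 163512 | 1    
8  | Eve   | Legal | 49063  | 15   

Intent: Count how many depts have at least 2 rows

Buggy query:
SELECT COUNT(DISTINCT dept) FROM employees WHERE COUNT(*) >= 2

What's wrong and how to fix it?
Bug: COUNT(*) cannot appear in WHERE; the per-group count doesn't exist yet

Fix: Use a subquery that GROUPs and filters with HAVING, then count its rows

Corrected query:
SELECT COUNT(*) FROM (SELECT dept FROM employees GROUP BY dept HAVING COUNT(*) >= 2)

Result:
COUNT(*)
--------
2       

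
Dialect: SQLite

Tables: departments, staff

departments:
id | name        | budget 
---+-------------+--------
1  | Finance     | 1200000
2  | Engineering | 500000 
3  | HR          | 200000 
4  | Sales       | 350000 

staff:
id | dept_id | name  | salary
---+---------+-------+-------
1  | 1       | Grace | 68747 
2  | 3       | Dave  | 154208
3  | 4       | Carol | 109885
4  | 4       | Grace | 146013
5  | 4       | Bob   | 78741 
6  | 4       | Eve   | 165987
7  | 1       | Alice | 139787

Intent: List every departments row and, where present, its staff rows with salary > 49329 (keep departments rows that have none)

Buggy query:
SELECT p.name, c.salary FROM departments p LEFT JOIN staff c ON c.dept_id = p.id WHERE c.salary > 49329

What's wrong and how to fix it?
Bug: A WHERE condition on the right-hand table after LEFT JOIN drops unmatched parents

Fix: Move the right-table condition into the ON clause so unmatched parents are kept

Corrected query:
SELECT p.name, c.salary FROM departments p LEFT JOIN staff c ON c.dept_id = p.id AND c.salary > 49329

Result:
name        | salary
------------+-------
Finance     | 68747 
Finance     | 139787
Engineering | NULL  
HR          | 154208
Sales       | 78741 
Sales       | 109885
Sales       | 146013
Sales       | 165987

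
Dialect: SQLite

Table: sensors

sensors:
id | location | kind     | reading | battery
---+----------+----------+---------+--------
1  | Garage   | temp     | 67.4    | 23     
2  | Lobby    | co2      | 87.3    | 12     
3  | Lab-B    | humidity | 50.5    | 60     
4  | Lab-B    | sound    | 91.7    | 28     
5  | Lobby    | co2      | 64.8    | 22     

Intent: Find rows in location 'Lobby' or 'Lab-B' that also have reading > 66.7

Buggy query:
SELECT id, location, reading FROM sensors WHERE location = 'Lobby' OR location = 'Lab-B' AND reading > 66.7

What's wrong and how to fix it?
Bug: Without parentheses, AND is evaluated before OR, so the reading filter only applies to the 'Lab-B' branch

Fix: Group the OR with parentheses (or use IN), then AND the threshold

Corrected query:
SELECT id, location, reading FROM sensors WHERE (location = 'Lobby' OR location = 'Lab-B') AND reading > 66.7

Result:
id | location | reading
---+----------+--------
2  | Lobby    | 87.3   
4  | Lab-B    | 91.7   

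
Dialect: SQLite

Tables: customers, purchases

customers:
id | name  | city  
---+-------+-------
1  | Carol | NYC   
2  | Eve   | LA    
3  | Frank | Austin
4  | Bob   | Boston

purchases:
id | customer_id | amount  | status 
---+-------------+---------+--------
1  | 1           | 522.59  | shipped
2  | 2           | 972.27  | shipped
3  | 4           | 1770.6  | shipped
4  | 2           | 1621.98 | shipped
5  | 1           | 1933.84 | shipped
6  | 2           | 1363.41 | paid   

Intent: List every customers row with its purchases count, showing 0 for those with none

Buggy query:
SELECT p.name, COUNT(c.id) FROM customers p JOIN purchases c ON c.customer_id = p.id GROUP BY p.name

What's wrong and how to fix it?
Bug: INNER JOIN drops customers rows that have no matching purchases rows

Fix: Switch to LEFT JOIN to retain unmatched parent rows

Corrected query:
SELECT p.name, COUNT(c.id) FROM customers p LEFT JOIN purchases c ON c.customer_id = p.id GROUP BY p.name

Result:
name  | COUNT(c.id)
------+------------
Bob   | 1          
Carol | 2          
Eve   | 3          
Frank | 0          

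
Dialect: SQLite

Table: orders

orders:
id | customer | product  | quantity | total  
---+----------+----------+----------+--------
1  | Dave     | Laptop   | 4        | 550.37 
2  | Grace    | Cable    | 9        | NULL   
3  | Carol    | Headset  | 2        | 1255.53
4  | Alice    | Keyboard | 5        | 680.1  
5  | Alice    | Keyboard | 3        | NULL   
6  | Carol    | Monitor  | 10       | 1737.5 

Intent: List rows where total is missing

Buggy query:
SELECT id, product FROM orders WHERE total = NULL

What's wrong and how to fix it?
Bug: Comparing to NULL with '=' never matches; NULL = NULL is unknown, not true

Fix: Replace '= NULL' with 'IS NULL'

Corrected query:
SELECT id, product FROM orders WHERE total IS NULL

Result:
id | product 
---+---------
2  | Cable   
5  | Keyboard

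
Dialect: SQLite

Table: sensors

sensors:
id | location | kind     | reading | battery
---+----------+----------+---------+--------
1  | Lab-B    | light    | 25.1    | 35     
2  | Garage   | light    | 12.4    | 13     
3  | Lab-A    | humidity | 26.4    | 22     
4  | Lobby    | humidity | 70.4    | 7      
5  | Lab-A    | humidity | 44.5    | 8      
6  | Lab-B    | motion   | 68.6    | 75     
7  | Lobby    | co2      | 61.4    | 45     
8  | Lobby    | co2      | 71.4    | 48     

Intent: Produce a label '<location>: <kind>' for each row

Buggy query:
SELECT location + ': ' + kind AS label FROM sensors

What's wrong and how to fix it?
Bug: SQLite uses || for string concatenation; + coerces text to numbers (yielding 0)

Fix: Replace + with || to concatenate text

Corrected query:
SELECT location || ': ' || kind AS label FROM sensors

Result:
label          
---------------
Lab-B: light   
Garage: light  
Lab-A: humidity
Lobby: humidity
Lab-A: humidity
Lab-B: motion  
Lobby: co2     
Lobby: co2     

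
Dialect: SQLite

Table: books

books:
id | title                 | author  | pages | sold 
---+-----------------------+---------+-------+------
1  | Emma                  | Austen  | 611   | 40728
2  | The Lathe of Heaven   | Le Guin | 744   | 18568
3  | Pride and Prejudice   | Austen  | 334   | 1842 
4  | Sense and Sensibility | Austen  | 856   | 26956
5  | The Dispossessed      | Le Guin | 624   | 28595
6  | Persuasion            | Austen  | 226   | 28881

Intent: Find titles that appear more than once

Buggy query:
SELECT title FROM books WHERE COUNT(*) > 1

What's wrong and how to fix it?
Bug: COUNT(*) is an aggregate and cannot be used in WHERE

Fix: GROUP BY title, then filter groups with HAVING COUNT(*) > 1

Corrected query:
SELECT title FROM books GROUP BY title HAVING COUNT(*) > 1

Result:
(no rows)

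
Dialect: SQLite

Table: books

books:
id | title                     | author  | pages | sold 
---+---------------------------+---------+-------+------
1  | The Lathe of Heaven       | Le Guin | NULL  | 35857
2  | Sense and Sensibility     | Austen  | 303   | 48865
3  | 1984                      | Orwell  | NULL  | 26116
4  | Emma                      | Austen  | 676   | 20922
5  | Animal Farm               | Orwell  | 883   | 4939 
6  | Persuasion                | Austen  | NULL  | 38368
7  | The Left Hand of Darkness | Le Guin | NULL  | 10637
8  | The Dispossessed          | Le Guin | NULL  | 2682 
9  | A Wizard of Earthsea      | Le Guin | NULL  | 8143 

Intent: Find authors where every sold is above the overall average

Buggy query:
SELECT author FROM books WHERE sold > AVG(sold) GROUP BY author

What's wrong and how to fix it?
Bug: WHERE evaluates per row before aggregation, so AVG() is unavailable

Fix: Use a subquery for AVG and a HAVING MIN(...) filter so the condition holds for every row in the group

Corrected query:
SELECT author FROM books GROUP BY author HAVING MIN(sold) > (SELECT AVG(sold) FROM books)

Result:
(no rows)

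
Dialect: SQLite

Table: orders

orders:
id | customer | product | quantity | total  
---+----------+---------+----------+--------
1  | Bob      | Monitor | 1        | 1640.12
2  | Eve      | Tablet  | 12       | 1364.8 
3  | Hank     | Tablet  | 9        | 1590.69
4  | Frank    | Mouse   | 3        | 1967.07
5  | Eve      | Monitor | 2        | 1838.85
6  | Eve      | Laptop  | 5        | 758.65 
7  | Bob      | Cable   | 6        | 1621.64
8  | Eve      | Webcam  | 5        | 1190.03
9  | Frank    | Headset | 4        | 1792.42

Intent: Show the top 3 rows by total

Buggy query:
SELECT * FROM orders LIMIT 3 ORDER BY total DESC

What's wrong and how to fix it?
Bug: LIMIT must come after ORDER BY

Fix: Sort with ORDER BY, then apply LIMIT

Corrected query:
SELECT * FROM orders ORDER BY total DESC LIMIT 3

Result:
id | customer | product | quantity | total  
---+----------+---------+----------+--------
4  | Frank    | Mouse   | 3        | 1967.07
5  | Eve      | Monitor | 2        | 1838.85
9  | Frank    | Headset | 4        | 1792.42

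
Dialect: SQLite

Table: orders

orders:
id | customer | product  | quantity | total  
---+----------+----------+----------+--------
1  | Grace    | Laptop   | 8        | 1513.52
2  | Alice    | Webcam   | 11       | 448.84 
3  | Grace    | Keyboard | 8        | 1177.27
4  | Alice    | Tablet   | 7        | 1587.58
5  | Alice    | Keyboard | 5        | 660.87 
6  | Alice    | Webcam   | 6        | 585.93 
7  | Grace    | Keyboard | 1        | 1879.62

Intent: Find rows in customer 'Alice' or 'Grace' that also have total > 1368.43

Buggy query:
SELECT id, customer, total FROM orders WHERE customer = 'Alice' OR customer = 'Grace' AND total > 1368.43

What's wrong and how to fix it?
Bug: AND binds tighter than OR, so this parses as customer = 'Alice' OR (customer = 'Grace' AND total > 1368.43)

Fix: Group the OR with parentheses (or use IN), then AND the threshold

Corrected query:
SELECT id, customer, total FROM orders WHERE (customer = 'Alice' OR customer = 'Grace') AND total > 1368.43

Result:
id | customer | total  
---+----------+--------
1  | Grace    | 1513.52
4  | Alice    | 1587.58
7  | Grace    | 1879.62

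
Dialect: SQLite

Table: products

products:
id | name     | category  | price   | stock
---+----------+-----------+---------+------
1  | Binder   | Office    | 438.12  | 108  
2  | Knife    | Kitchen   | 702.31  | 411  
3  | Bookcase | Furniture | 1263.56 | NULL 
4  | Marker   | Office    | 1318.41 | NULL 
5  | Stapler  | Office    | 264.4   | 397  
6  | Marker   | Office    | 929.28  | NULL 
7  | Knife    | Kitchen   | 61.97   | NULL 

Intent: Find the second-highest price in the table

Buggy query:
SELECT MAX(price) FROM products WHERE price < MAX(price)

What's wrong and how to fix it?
Bug: The inner MAX is an aggregate inside WHERE, which is not allowed

Fix: Put the inner MAX in a scalar subquery

Corrected query:
SELECT MAX(price) FROM products WHERE price < (SELECT MAX(price) FROM products)

Result:
MAX(price)
----------
1263.56   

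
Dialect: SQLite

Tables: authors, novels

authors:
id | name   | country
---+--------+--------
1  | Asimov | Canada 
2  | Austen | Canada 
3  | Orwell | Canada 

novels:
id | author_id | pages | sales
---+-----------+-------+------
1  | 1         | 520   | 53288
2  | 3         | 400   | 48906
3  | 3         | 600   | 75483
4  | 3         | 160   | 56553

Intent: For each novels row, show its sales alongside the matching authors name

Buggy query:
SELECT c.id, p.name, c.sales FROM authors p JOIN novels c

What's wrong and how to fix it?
Bug: JOIN with no ON clause produces a cartesian product; every novels row pairs with every authors row

Fix: Add ON c.author_id = p.id to the JOIN

Corrected query:
SELECT c.id, p.name, c.sales FROM authors p JOIN novels c ON c.author_id = p.id

Result:
id | name   | sales
---+--------+------
1  | Asimov | 53288
2  | Orwell | 48906
3  | Orwell | 75483
4  | Orwell | 56553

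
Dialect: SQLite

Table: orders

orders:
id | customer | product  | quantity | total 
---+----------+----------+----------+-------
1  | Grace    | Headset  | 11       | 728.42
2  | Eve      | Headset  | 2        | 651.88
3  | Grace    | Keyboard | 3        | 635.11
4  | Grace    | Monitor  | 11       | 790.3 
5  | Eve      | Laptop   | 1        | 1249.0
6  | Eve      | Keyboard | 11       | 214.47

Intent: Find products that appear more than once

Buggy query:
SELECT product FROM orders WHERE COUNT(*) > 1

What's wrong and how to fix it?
Bug: COUNT(*) is an aggregate and cannot be used in WHERE

Fix: Group first, then use HAVING for the count condition

Corrected query:
SELECT product FROM orders GROUP BY product HAVING COUNT(*) > 1

Result:
product 
--------
Headset 
Keyboard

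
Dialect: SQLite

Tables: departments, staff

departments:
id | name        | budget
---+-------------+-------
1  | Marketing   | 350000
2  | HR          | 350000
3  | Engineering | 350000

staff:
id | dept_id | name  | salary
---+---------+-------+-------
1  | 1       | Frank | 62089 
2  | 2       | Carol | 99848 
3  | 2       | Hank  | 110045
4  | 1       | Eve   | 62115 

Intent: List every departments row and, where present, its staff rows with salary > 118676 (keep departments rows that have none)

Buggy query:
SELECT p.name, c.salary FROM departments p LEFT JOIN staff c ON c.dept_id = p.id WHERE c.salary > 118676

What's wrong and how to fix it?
Bug: Filtering c.salary in WHERE discards the NULL rows produced by LEFT JOIN, turning it into an inner join

Fix: Put 'c.salary > 118676' in the JOIN's ON clause instead of WHERE

Corrected query:
SELECT p.name, c.salary FROM departments p LEFT JOIN staff c ON c.dept_id = p.id AND c.salary > 118676

Result:
name        | salary
------------+-------
Marketing   | NULL  
HR          | NULL  
Engineering | NULL  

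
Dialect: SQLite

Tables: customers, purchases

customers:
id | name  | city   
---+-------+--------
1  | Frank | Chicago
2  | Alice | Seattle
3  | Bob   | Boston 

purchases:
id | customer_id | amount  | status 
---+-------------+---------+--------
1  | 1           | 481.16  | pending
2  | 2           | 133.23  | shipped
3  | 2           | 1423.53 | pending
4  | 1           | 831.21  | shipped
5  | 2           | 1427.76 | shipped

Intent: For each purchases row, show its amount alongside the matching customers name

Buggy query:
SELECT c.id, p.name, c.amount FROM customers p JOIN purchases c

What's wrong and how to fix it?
Bug: JOIN with no ON clause produces a cartesian product; every purchases row pairs with every customers row

Fix: Specify the join condition linking the foreign key to the parent id

Corrected query:
SELECT c.id, p.name, c.amount FROM customers p JOIN purchases c ON c.customer_id = p.id

Result:
id | name  | amount 
---+-------+--------
1  | Frank | 481.16 
2  | Alice | 133.23 
3  | Alice | 1423.53
4  | Frank | 831.21 
5  | Alice | 1427.76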